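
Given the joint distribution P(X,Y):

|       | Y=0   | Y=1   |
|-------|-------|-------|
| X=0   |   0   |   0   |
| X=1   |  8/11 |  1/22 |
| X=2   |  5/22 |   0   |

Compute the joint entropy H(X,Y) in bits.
1.0226 bits

H(X,Y) = -Σ_{x,y} P(x,y) log₂ P(x,y). Per-cell terms -P(x,y)·log₂P(x,y):
  X=0: 0.0000, 0.0000
  X=1: 0.3341, 0.2027
  X=2: 0.4858, 0.0000
  (cells with P = 0 contribute 0)
Sum of the 6 terms: H(X,Y) = 1.0226 bits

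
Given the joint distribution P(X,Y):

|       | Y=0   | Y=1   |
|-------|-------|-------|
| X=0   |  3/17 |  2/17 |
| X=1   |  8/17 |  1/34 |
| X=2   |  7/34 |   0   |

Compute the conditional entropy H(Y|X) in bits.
0.4470 bits

H(Y|X) = H(X,Y) - H(X)

H(X,Y) = -Σ_{x,y} P(x,y) log₂ P(x,y). Per-cell terms -P(x,y)·log₂P(x,y):
  X=0: 0.44162, 0.36323
  X=1: 0.51175, 0.14963
  X=2: 0.46943, 0.00000
  (cells with P = 0 contribute 0)
Sum of the 6 terms: H(X,Y) = 1.9357 bits

Marginal of X (row sums):
  P(X=0) = 3/17 + 2/17 = 5/17
  P(X=1) = 8/17 + 1/34 = 1/2
  P(X=2) = 7/34 + 0 = 7/34
H(X) = -[(5/17)·log₂(5/17) + (1/2)·log₂(1/2) + (7/34)·log₂(7/34)]
  = 0.51927 + 0.50000 + 0.46943 = 1.4887 bits

H(Y|X) = H(X,Y) - H(X) = 1.9357 - 1.4887 = 0.4470 bits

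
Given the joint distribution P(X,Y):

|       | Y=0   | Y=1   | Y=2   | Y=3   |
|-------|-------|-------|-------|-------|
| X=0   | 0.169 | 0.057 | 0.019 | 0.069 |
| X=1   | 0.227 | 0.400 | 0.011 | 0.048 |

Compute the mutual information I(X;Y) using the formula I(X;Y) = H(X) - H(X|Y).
0.1171 bits

I(X;Y) = H(X) - H(X|Y)

Marginal of X (row sums):
  P(X=0) = 0.169 + 0.057 + 0.019 + 0.069 = 0.314
  P(X=1) = 0.227 + 0.400 + 0.011 + 0.048 = 0.686
H(X) = -[0.314·log₂(0.314) + 0.686·log₂(0.686)]
  = 0.52475 + 0.37299 = 0.89774 bits

Marginal of Y (column sums):
  P(Y=0) = 0.169 + 0.227 = 0.396
  P(Y=1) = 0.057 + 0.400 = 0.457
  P(Y=2) = 0.019 + 0.011 = 0.030
  P(Y=3) = 0.069 + 0.048 = 0.117
H(X|Y) = Σ_y P(y)·H(X|Y=y):
  Y=0: P(Y=0) = 0.396, P(X|Y=0) = (169/396, 227/396) → H(X|Y=0) = 0.98447
  Y=1: P(Y=1) = 0.457, P(X|Y=1) = (57/457, 400/457) → H(X|Y=1) = 0.54280
  Y=2: P(Y=2) = 0.030, P(X|Y=2) = (19/30, 11/30) → H(X|Y=2) = 0.94808
  Y=3: P(Y=3) = 0.117, P(X|Y=3) = (23/39, 16/39) → H(X|Y=3) = 0.97663
H(X|Y) = 0.396·0.98447 + 0.457·0.54280 + 0.030·0.94808 + 0.117·0.97663 = 0.78062 bits

I(X;Y) = H(X) - H(X|Y) = 0.89774 - 0.78062 = 0.1171 bits

Cross-check via I(X;Y) = H(X) + H(Y) - H(X,Y): computing H(Y) from the column sums and H(X,Y) from the 8 cells in the same way gives H(Y) = 1.55944 bits and H(X,Y) = 2.34006 bits, so
I(X;Y) = 0.89774 + 1.55944 - 2.34006 = 0.1171 bits ✓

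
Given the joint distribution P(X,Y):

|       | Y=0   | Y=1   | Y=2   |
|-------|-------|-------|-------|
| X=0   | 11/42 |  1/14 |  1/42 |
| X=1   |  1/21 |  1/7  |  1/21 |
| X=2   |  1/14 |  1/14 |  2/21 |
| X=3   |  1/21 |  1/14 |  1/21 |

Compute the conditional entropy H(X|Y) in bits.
1.7526 bits

H(X|Y) = H(X,Y) - H(Y)

H(X,Y) = -Σ_{x,y} P(x,y) log₂ P(x,y). Per-cell terms -P(x,y)·log₂P(x,y):
  X=0: 0.50623, 0.27195, 0.12839
  X=1: 0.20916, 0.40105, 0.20916
  X=2: 0.27195, 0.27195, 0.32308
  X=3: 0.20916, 0.27195, 0.20916
Sum of the 12 terms: H(X,Y) = 3.2832 bits

Marginal of Y (column sums):
  P(Y=0) = 11/42 + 1/21 + 1/14 + 1/21 = 3/7
  P(Y=1) = 1/14 + 1/7 + 1/14 + 1/14 = 5/14
  P(Y=2) = 1/42 + 1/21 + 2/21 + 1/21 = 3/14
H(Y) = -[(3/7)·log₂(3/7) + (5/14)·log₂(5/14) + (3/14)·log₂(3/14)]
  = 0.52388 + 0.53051 + 0.47623 = 1.5306 bits

H(X|Y) = H(X,Y) - H(Y) = 3.2832 - 1.5306 = 1.7526 bits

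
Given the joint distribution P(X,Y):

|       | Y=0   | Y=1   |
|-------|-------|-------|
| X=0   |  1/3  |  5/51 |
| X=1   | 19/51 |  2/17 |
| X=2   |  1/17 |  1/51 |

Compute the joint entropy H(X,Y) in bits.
2.1024 bits

H(X,Y) = -Σ_{x,y} P(x,y) log₂ P(x,y). Per-cell terms -P(x,y)·log₂P(x,y):
  X=0: 0.52832, 0.32848
  X=1: 0.53070, 0.36323
  X=2: 0.24044, 0.11122
Sum of the 6 terms: H(X,Y) = 2.1024 bits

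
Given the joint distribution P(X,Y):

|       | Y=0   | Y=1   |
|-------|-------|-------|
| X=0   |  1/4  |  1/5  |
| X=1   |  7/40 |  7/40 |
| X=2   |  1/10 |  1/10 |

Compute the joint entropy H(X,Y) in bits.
2.5089 bits

H(X,Y) = -Σ_{x,y} P(x,y) log₂ P(x,y). Per-cell terms -P(x,y)·log₂P(x,y):
  X=0: 0.50000, 0.46439
  X=1: 0.44005, 0.44005
  X=2: 0.33219, 0.33219
Sum of the 6 terms: H(X,Y) = 2.5089 bits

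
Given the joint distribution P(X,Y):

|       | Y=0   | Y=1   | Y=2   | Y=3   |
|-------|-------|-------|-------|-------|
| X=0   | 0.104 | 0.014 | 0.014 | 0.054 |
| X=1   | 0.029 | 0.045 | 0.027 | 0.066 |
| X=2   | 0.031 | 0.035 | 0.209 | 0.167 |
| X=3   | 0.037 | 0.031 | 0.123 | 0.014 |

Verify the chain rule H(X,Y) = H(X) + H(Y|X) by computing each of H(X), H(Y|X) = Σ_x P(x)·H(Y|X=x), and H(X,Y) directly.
H(X) = 1.8719 bits, H(Y|X) = 1.6338 bits, H(X,Y) = 3.5057 bits

Marginal of X (row sums):
  P(X=0) = 0.104 + 0.014 + 0.014 + 0.054 = 0.186
  P(X=1) = 0.029 + 0.045 + 0.027 + 0.066 = 0.167
  P(X=2) = 0.031 + 0.035 + 0.209 + 0.167 = 0.442
  P(X=3) = 0.037 + 0.031 + 0.123 + 0.014 = 0.205
H(X) = -[0.186·log₂(0.186) + 0.167·log₂(0.167) + 0.442·log₂(0.442) + 0.205·log₂(0.205)]
  = 0.4514 + 0.4312 + 0.5206 + 0.4687 = 1.8719 bits

H(Y|X) = Σ_x P(x)·H(Y|X=x):
  X=0: P(X=0) = 0.186, P(Y|X=0) = (52/93, 7/93, 7/93, 9/31) → H(Y|X=0) = 1.5488
  X=1: P(X=1) = 0.167, P(Y|X=1) = (29/167, 45/167, 27/167, 66/167) → H(Y|X=1) = 1.9027
  X=2: P(X=2) = 0.442, P(Y|X=2) = (31/442, 35/442, 209/442, 167/442) → H(Y|X=2) = 1.6001
  X=3: P(X=3) = 0.205, P(Y|X=3) = (37/205, 31/205, 3/5, 14/205) → H(Y|X=3) = 1.5645
H(Y|X) = 0.186·1.5488 + 0.167·1.9027 + 0.442·1.6001 + 0.205·1.5645 = 1.6338 bits

H(X,Y) = -Σ_{x,y} P(x,y) log₂ P(x,y). Per-cell terms -P(x,y)·log₂P(x,y):
  X=0: 0.3396, 0.0862, 0.0862, 0.2274
  X=1: 0.1481, 0.2013, 0.1407, 0.2588
  X=2: 0.1554, 0.1693, 0.4720, 0.4312
  X=3: 0.1760, 0.1554, 0.3719, 0.0862
Sum of the 16 terms: H(X,Y) = 3.5057 bits

Chain rule check:
  H(X) + H(Y|X) = 1.8719 + 1.6338 = 3.5057 bits
  H(X,Y) = 3.5057 bits
✓ Chain rule verified.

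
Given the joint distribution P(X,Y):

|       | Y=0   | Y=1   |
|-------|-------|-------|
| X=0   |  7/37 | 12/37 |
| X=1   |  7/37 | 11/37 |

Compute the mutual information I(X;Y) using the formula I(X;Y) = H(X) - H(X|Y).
0.0003 bits

I(X;Y) = H(X) - H(X|Y)

Marginal of X (row sums):
  P(X=0) = 7/37 + 12/37 = 19/37
  P(X=1) = 7/37 + 11/37 = 18/37
H(X) = -[(19/37)·log₂(19/37) + (18/37)·log₂(18/37)]
  = 0.493757 + 0.505717 = 0.99947 bits

Marginal of Y (column sums):
  P(Y=0) = 7/37 + 7/37 = 14/37
  P(Y=1) = 12/37 + 11/37 = 23/37
H(X|Y) = Σ_y P(y)·H(X|Y=y):
  Y=0: P(Y=0) = 14/37, P(X|Y=0) = (1/2, 1/2) → H(X|Y=0) = 1.000000
  Y=1: P(Y=1) = 23/37, P(X|Y=1) = (12/23, 11/23) → H(X|Y=1) = 0.998636
H(X|Y) = (14/37)·1.000000 + (23/37)·0.998636 = 0.99915 bits

I(X;Y) = H(X) - H(X|Y) = 0.99947 - 0.99915 = 0.0003 bits

Cross-check via I(X;Y) = H(X) + H(Y) - H(X,Y): computing H(Y) from the column sums and H(X,Y) from the 4 cells in the same way gives H(Y) = 0.95689 bits and H(X,Y) = 1.95604 bits, so
I(X;Y) = 0.99947 + 0.95689 - 1.95604 = 0.0003 bits ✓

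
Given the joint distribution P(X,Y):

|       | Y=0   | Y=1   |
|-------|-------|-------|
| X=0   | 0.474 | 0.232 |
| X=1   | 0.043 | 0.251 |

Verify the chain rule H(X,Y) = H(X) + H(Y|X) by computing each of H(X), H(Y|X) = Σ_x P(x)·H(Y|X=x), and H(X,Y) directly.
H(X) = 0.8738 bits, H(Y|X) = 0.8214 bits, H(X,Y) = 1.6953 bits

Marginal of X (row sums):
  P(X=0) = 0.474 + 0.232 = 0.706
  P(X=1) = 0.043 + 0.251 = 0.294
H(X) = -[0.706·log₂(0.706) + 0.294·log₂(0.294)]
  = 0.3546 + 0.5192 = 0.8738 bits

H(Y|X) = Σ_x P(x)·H(Y|X=x):
  X=0: P(X=0) = 0.706, P(Y|X=0) = (237/353, 116/353) → H(Y|X=0) = 0.9135
  X=1: P(X=1) = 0.294, P(Y|X=1) = (43/294, 251/294) → H(Y|X=1) = 0.6004
H(Y|X) = 0.706·0.9135 + 0.294·0.6004 = 0.8214 bits

H(X,Y) = -Σ_{x,y} P(x,y) log₂ P(x,y). Per-cell terms -P(x,y)·log₂P(x,y):
  X=0: 0.5105, 0.4890
  X=1: 0.1952, 0.5006
Sum of the 4 terms: H(X,Y) = 1.6953 bits

Chain rule check:
  H(X) + H(Y|X) = 0.8738 + 0.8214 = 1.6952 bits
  H(X,Y) = 1.6953 bits
✓ Chain rule verified (Δ = 0.0001 is 4-dp rounding noise: each of the three values was rounded independently).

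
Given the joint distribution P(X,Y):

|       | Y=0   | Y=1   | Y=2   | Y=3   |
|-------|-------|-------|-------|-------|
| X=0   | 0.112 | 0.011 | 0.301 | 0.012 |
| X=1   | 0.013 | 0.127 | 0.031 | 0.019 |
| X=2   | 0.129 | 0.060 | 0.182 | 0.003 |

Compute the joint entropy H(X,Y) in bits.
2.8440 bits

H(X,Y) = -Σ_{x,y} P(x,y) log₂ P(x,y). Per-cell terms -P(x,y)·log₂P(x,y):
  X=0: 0.35374, 0.07157, 0.52138, 0.07657
  X=1: 0.08145, 0.37809, 0.15536, 0.10864
  X=2: 0.38114, 0.24353, 0.44735, 0.02514
Sum of the 12 terms: H(X,Y) = 2.8440 bits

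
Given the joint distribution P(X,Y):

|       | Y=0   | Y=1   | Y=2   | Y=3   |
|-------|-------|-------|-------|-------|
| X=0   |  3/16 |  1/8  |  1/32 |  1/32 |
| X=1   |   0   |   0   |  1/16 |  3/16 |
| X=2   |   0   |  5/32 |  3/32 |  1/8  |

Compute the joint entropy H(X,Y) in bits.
2.9567 bits

H(X,Y) = -Σ_{x,y} P(x,y) log₂ P(x,y). Per-cell terms -P(x,y)·log₂P(x,y):
  X=0: 0.452820, 0.375000, 0.156250, 0.156250
  X=1: 0.000000, 0.000000, 0.250000, 0.452820
  X=2: 0.000000, 0.418449, 0.320160, 0.375000
  (cells with P = 0 contribute 0)
Sum of the 12 terms: H(X,Y) = 2.9567 bits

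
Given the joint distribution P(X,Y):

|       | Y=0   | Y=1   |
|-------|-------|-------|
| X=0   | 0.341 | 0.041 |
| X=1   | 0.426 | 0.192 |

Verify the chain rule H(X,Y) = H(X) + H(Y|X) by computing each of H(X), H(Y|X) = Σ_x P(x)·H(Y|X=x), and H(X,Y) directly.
H(X) = 0.9594 bits, H(Y|X) = 0.7403 bits, H(X,Y) = 1.6998 bits

Marginal of X (row sums):
  P(X=0) = 0.341 + 0.041 = 0.382
  P(X=1) = 0.426 + 0.192 = 0.618
H(X) = -[0.382·log₂(0.382) + 0.618·log₂(0.618)]
  = 0.53035 + 0.42909 = 0.9594 bits

H(Y|X) = Σ_x P(x)·H(Y|X=x):
  X=0: P(X=0) = 0.382, P(Y|X=0) = (341/382, 41/382) → H(Y|X=0) = 0.49181
  X=1: P(X=1) = 0.618, P(Y|X=1) = (71/103, 32/103) → H(Y|X=1) = 0.89396
H(Y|X) = 0.382·0.49181 + 0.618·0.89396 = 0.7403 bits

H(X,Y) = -Σ_{x,y} P(x,y) log₂ P(x,y). Per-cell terms -P(x,y)·log₂P(x,y):
  X=0: 0.52929, 0.18894
  X=1: 0.52444, 0.45712
Sum of the 4 terms: H(X,Y) = 1.6998 bits

Chain rule check:
  H(X) + H(Y|X) = 0.9594 + 0.7403 = 1.6997 bits
  H(X,Y) = 1.6998 bits
✓ Chain rule verified (Δ = 0.0001 is 4-dp rounding noise: each of the three values was rounded independently).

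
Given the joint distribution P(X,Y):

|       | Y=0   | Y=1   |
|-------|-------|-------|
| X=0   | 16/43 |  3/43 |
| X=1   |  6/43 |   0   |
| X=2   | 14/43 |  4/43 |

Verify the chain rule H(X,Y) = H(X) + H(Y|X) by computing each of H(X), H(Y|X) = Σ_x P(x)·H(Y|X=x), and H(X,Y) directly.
H(X) = 1.4430 bits, H(Y|X) = 0.5979 bits, H(X,Y) = 2.0410 bits

Marginal of X (row sums):
  P(X=0) = 16/43 + 3/43 = 19/43
  P(X=1) = 6/43 + 0 = 6/43
  P(X=2) = 14/43 + 4/43 = 18/43
H(X) = -[(19/43)·log₂(19/43) + (6/43)·log₂(6/43) + (18/43)·log₂(18/43)]
  = 0.52066 + 0.39646 + 0.52591 = 1.4430 bits

H(Y|X) = Σ_x P(x)·H(Y|X=x):
  X=0: P(X=0) = 19/43, P(Y|X=0) = (16/19, 3/19) → H(Y|X=0) = 0.62925
  X=1: P(X=1) = 6/43, P(Y|X=1) = (1, 0) → H(Y|X=1) = 0.00000
  X=2: P(X=2) = 18/43, P(Y|X=2) = (7/9, 2/9) → H(Y|X=2) = 0.76420
H(Y|X) = (19/43)·0.62925 + (6/43)·0.00000 + (18/43)·0.76420 = 0.5979 bits

H(X,Y) = -Σ_{x,y} P(x,y) log₂ P(x,y). Per-cell terms -P(x,y)·log₂P(x,y):
  X=0: 0.53070, 0.26800
  X=1: 0.39646, 0.00000
  X=2: 0.52709, 0.31872
  (cells with P = 0 contribute 0)
Sum of the 6 terms: H(X,Y) = 2.0410 bits

Chain rule check:
  H(X) + H(Y|X) = 1.4430 + 0.5979 = 2.0409 bits
  H(X,Y) = 2.0410 bits
✓ Chain rule verified (Δ = 0.0001 is 4-dp rounding noise: each of the three values was rounded independently).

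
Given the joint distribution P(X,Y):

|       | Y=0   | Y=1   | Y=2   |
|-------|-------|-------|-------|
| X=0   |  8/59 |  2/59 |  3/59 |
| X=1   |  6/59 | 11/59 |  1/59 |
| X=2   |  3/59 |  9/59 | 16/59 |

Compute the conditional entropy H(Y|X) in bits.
1.2910 bits

H(Y|X) = H(X,Y) - H(X)

H(X,Y) = -Σ_{x,y} P(x,y) log₂ P(x,y). Per-cell terms -P(x,y)·log₂P(x,y):
  X=0: 0.390867, 0.165513, 0.218526
  X=1: 0.335357, 0.451785, 0.099706
  X=2: 0.218526, 0.413804, 0.510547
Sum of the 9 terms: H(X,Y) = 2.80463 bits

Marginal of X (row sums):
  P(X=0) = 8/59 + 2/59 + 3/59 = 13/59
  P(X=1) = 6/59 + 11/59 + 1/59 = 18/59
  P(X=2) = 3/59 + 9/59 + 16/59 = 28/59
H(X) = -[(13/59)·log₂(13/59) + (18/59)·log₂(18/59) + (28/59)·log₂(28/59)]
  = 0.480824 + 0.522524 + 0.510306 = 1.51365 bits

H(Y|X) = H(X,Y) - H(X) = 2.80463 - 1.51365 = 1.2910 bits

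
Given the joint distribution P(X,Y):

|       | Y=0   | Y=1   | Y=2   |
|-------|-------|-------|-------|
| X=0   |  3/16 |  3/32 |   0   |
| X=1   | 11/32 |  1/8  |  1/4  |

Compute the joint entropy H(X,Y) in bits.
2.1775 bits

H(X,Y) = -Σ_{x,y} P(x,y) log₂ P(x,y). Per-cell terms -P(x,y)·log₂P(x,y):
  X=0: 0.4528195, 0.3201598, 0.0000000
  X=1: 0.5295704, 0.3750000, 0.5000000
  (cells with P = 0 contribute 0)
Sum of the 6 terms: H(X,Y) = 2.1775 bits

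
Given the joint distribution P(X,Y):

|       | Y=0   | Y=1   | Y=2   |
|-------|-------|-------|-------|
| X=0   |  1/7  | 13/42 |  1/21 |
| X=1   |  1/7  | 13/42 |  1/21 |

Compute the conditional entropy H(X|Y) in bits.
1.0000 bits

H(X|Y) = H(X,Y) - H(Y)

H(X,Y) = -Σ_{x,y} P(x,y) log₂ P(x,y). Per-cell terms -P(x,y)·log₂P(x,y):
  X=0: 0.40105, 0.52368, 0.20916
  X=1: 0.40105, 0.52368, 0.20916
Sum of the 6 terms: H(X,Y) = 2.2678 bits

Marginal of Y (column sums):
  P(Y=0) = 1/7 + 1/7 = 2/7
  P(Y=1) = 13/42 + 13/42 = 13/21
  P(Y=2) = 1/21 + 1/21 = 2/21
H(Y) = -[(2/7)·log₂(2/7) + (13/21)·log₂(13/21) + (2/21)·log₂(2/21)]
  = 0.51639 + 0.42831 + 0.32308 = 1.2678 bits

H(X|Y) = H(X,Y) - H(Y) = 2.2678 - 1.2678 = 1.0000 bits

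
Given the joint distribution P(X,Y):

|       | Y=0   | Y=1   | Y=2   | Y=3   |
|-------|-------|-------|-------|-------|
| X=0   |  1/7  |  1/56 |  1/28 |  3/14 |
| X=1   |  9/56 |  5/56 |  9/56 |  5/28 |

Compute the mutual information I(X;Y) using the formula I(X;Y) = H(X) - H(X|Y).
0.0795 bits

I(X;Y) = H(X) - H(X|Y)

Marginal of X (row sums):
  P(X=0) = 1/7 + 1/56 + 1/28 + 3/14 = 23/56
  P(X=1) = 9/56 + 5/56 + 9/56 + 5/28 = 33/56
H(X) = -[(23/56)·log₂(23/56) + (33/56)·log₂(33/56)]
  = 0.527272 + 0.449602 = 0.97687 bits

Marginal of Y (column sums):
  P(Y=0) = 1/7 + 9/56 = 17/56
  P(Y=1) = 1/56 + 5/56 = 3/28
  P(Y=2) = 1/28 + 9/56 = 11/56
  P(Y=3) = 3/14 + 5/28 = 11/28
H(X|Y) = Σ_y P(y)·H(X|Y=y):
  Y=0: P(Y=0) = 17/56, P(X|Y=0) = (8/17, 9/17) → H(X|Y=0) = 0.997503
  Y=1: P(Y=1) = 3/28, P(X|Y=1) = (1/6, 5/6) → H(X|Y=1) = 0.650022
  Y=2: P(Y=2) = 11/56, P(X|Y=2) = (2/11, 9/11) → H(X|Y=2) = 0.684038
  Y=3: P(Y=3) = 11/28, P(X|Y=3) = (6/11, 5/11) → H(X|Y=3) = 0.994030
H(X|Y) = (17/56)·0.997503 + (3/28)·0.650022 + (11/56)·0.684038 + (11/28)·0.994030 = 0.89734 bits

I(X;Y) = H(X) - H(X|Y) = 0.97687 - 0.89734 = 0.0795 bits

Cross-check via I(X;Y) = H(X) + H(Y) - H(X,Y): computing H(Y) from the column sums and H(X,Y) from the 8 cells in the same way gives H(Y) = 1.85811 bits and H(X,Y) = 2.75544 bits, so
I(X;Y) = 0.97687 + 1.85811 - 2.75544 = 0.0795 bits ✓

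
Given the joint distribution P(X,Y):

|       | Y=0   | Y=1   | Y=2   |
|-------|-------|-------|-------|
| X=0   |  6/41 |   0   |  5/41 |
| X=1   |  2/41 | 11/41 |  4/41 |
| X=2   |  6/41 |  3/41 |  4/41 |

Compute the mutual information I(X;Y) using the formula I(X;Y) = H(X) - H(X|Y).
0.3107 bits

I(X;Y) = H(X) - H(X|Y)

Marginal of X (row sums):
  P(X=0) = 6/41 + 0 + 5/41 = 11/41
  P(X=1) = 2/41 + 11/41 + 4/41 = 17/41
  P(X=2) = 6/41 + 3/41 + 4/41 = 13/41
H(X) = -[(11/41)·log₂(11/41) + (17/41)·log₂(17/41) + (13/41)·log₂(13/41)]
  = 0.5093 + 0.5266 + 0.5254 = 1.5613 bits

Marginal of Y (column sums):
  P(Y=0) = 6/41 + 2/41 + 6/41 = 14/41
  P(Y=1) = 0 + 11/41 + 3/41 = 14/41
  P(Y=2) = 5/41 + 4/41 + 4/41 = 13/41
H(X|Y) = Σ_y P(y)·H(X|Y=y):
  Y=0: P(Y=0) = 14/41, P(X|Y=0) = (3/7, 1/7, 3/7) → H(X|Y=0) = 1.4488
  Y=1: P(Y=1) = 14/41, P(X|Y=1) = (0, 11/14, 3/14) → H(X|Y=1) = 0.7496
  Y=2: P(Y=2) = 13/41, P(X|Y=2) = (5/13, 4/13, 4/13) → H(X|Y=2) = 1.5766
H(X|Y) = (14/41)·1.4488 + (14/41)·0.7496 + (13/41)·1.5766 = 1.2506 bits

I(X;Y) = H(X) - H(X|Y) = 1.5613 - 1.2506 = 0.3107 bits

Cross-check via I(X;Y) = H(X) + H(Y) - H(X,Y): computing H(Y) from the column sums and H(X,Y) from the 9 cells in the same way gives H(Y) = 1.5841 bits and H(X,Y) = 2.8347 bits, so
I(X;Y) = 1.5613 + 1.5841 - 2.8347 = 0.3107 bits ✓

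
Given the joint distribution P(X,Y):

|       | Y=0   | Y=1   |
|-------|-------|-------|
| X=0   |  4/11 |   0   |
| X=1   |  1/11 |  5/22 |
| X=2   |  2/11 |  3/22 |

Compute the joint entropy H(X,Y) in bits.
2.1701 bits

H(X,Y) = -Σ_{x,y} P(x,y) log₂ P(x,y). Per-cell terms -P(x,y)·log₂P(x,y):
  X=0: 0.53070, 0.00000
  X=1: 0.31449, 0.48580
  X=2: 0.44717, 0.39197
  (cells with P = 0 contribute 0)
Sum of the 6 terms: H(X,Y) = 2.1701 bits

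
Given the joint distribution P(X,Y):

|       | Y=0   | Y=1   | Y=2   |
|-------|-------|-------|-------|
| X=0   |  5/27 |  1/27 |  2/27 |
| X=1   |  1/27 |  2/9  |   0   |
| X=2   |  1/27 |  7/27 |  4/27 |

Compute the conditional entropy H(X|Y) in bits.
1.1738 bits

H(X|Y) = H(X,Y) - H(Y)

H(X,Y) = -Σ_{x,y} P(x,y) log₂ P(x,y). Per-cell terms -P(x,y)·log₂P(x,y):
  X=0: 0.450548, 0.176107, 0.278140
  X=1: 0.176107, 0.482206, 0.000000
  X=2: 0.176107, 0.504916, 0.408131
  (cells with P = 0 contribute 0)
Sum of the 9 terms: H(X,Y) = 2.652262 bits

Marginal of Y (column sums):
  P(Y=0) = 5/27 + 1/27 + 1/27 = 7/27
  P(Y=1) = 1/27 + 2/9 + 7/27 = 14/27
  P(Y=2) = 2/27 + 0 + 4/27 = 2/9
H(Y) = -[(7/27)·log₂(7/27) + (14/27)·log₂(14/27) + (2/9)·log₂(2/9)]
  = 0.504916 + 0.491313 + 0.482206 = 1.478435 bits

H(X|Y) = H(X,Y) - H(Y) = 2.652262 - 1.478435 = 1.1738 bits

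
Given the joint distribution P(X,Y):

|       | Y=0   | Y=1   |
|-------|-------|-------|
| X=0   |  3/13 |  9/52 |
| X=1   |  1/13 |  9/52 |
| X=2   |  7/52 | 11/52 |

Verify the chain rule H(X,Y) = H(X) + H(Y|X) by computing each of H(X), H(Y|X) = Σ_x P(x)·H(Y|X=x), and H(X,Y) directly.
H(X) = 1.5581 bits, H(Y|X) = 0.9542 bits, H(X,Y) = 2.5123 bits

Marginal of X (row sums):
  P(X=0) = 3/13 + 9/52 = 21/52
  P(X=1) = 1/13 + 9/52 = 1/4
  P(X=2) = 7/52 + 11/52 = 9/26
H(X) = -[(21/52)·log₂(21/52) + (1/4)·log₂(1/4) + (9/26)·log₂(9/26)]
  = 0.52828 + 0.50000 + 0.52979 = 1.5581 bits

H(Y|X) = Σ_x P(x)·H(Y|X=x):
  X=0: P(X=0) = 21/52, P(Y|X=0) = (4/7, 3/7) → H(Y|X=0) = 0.98523
  X=1: P(X=1) = 1/4, P(Y|X=1) = (4/13, 9/13) → H(Y|X=1) = 0.89049
  X=2: P(X=2) = 9/26, P(Y|X=2) = (7/18, 11/18) → H(Y|X=2) = 0.96408
H(Y|X) = (21/52)·0.98523 + (1/4)·0.89049 + (9/26)·0.96408 = 0.9542 bits

H(X,Y) = -Σ_{x,y} P(x,y) log₂ P(x,y). Per-cell terms -P(x,y)·log₂P(x,y):
  X=0: 0.48819, 0.43797
  X=1: 0.28465, 0.43797
  X=2: 0.38945, 0.47406
Sum of the 6 terms: H(X,Y) = 2.5123 bits

Chain rule check:
  H(X) + H(Y|X) = 1.5581 + 0.9542 = 2.5123 bits
  H(X,Y) = 2.5123 bits
✓ Chain rule verified.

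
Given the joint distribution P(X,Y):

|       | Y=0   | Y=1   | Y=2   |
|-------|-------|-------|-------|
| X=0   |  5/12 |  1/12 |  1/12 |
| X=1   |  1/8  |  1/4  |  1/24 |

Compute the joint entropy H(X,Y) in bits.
2.1898 bits

H(X,Y) = -Σ_{x,y} P(x,y) log₂ P(x,y). Per-cell terms -P(x,y)·log₂P(x,y):
  X=0: 0.52626, 0.29875, 0.29875
  X=1: 0.37500, 0.50000, 0.19104
Sum of the 6 terms: H(X,Y) = 2.1898 bits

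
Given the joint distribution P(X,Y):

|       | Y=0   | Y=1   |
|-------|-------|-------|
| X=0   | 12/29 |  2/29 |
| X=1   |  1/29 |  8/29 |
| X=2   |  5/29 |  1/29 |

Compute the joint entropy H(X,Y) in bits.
2.0777 bits

H(X,Y) = -Σ_{x,y} P(x,y) log₂ P(x,y). Per-cell terms -P(x,y)·log₂P(x,y):
  X=0: 0.5268, 0.2661
  X=1: 0.1675, 0.5125
  X=2: 0.4373, 0.1675
Sum of the 6 terms: H(X,Y) = 2.0777 bits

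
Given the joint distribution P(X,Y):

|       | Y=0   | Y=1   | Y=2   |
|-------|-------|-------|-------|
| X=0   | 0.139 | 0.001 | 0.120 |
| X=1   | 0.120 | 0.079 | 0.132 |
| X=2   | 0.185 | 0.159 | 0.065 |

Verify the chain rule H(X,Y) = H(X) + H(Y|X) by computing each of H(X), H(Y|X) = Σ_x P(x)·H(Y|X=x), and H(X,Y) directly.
H(X) = 1.5608 bits, H(Y|X) = 1.3824 bits, H(X,Y) = 2.9432 bits

Marginal of X (row sums):
  P(X=0) = 0.139 + 0.001 + 0.120 = 0.260
  P(X=1) = 0.120 + 0.079 + 0.132 = 0.331
  P(X=2) = 0.185 + 0.159 + 0.065 = 0.409
H(X) = -[0.260·log₂(0.260) + 0.331·log₂(0.331) + 0.409·log₂(0.409)]
  = 0.50529 + 0.52798 + 0.52754 = 1.5608 bits

H(Y|X) = Σ_x P(x)·H(Y|X=x):
  X=0: P(X=0) = 0.260, P(Y|X=0) = (139/260, 1/260, 6/13) → H(Y|X=0) = 1.02868
  X=1: P(X=1) = 0.331, P(Y|X=1) = (120/331, 79/331, 132/331) → H(Y|X=1) = 1.55291
  X=2: P(X=2) = 0.409, P(Y|X=2) = (185/409, 159/409, 65/409) → H(Y|X=2) = 1.46934
H(Y|X) = 0.260·1.02868 + 0.331·1.55291 + 0.409·1.46934 = 1.3824 bits

H(X,Y) = -Σ_{x,y} P(x,y) log₂ P(x,y). Per-cell terms -P(x,y)·log₂P(x,y):
  X=0: 0.39571, 0.00997, 0.36707
  X=1: 0.36707, 0.28930, 0.38562
  X=2: 0.45036, 0.42181, 0.25632
Sum of the 9 terms: H(X,Y) = 2.9432 bits

Chain rule check:
  H(X) + H(Y|X) = 1.5608 + 1.3824 = 2.9432 bits
  H(X,Y) = 2.9432 bits
✓ Chain rule verified.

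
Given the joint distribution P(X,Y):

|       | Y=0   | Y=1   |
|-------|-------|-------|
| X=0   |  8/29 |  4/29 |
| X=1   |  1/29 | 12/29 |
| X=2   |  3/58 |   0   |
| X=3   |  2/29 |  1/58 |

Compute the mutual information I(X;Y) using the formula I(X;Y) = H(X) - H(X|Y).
0.3686 bits

I(X;Y) = H(X) - H(X|Y)

Marginal of X (row sums):
  P(X=0) = 8/29 + 4/29 = 12/29
  P(X=1) = 1/29 + 12/29 = 13/29
  P(X=2) = 3/58 + 0 = 3/58
  P(X=3) = 2/29 + 1/58 = 5/58
H(X) = -[(12/29)·log₂(12/29) + (13/29)·log₂(13/29) + (3/58)·log₂(3/58) + (5/58)·log₂(5/58)]
  = 0.5268 + 0.5189 + 0.2210 + 0.3048 = 1.5715 bits

Marginal of Y (column sums):
  P(Y=0) = 8/29 + 1/29 + 3/58 + 2/29 = 25/58
  P(Y=1) = 4/29 + 12/29 + 0 + 1/58 = 33/58
H(X|Y) = Σ_y P(y)·H(X|Y=y):
  Y=0: P(Y=0) = 25/58, P(X|Y=0) = (16/25, 2/25, 3/25, 4/25) → H(X|Y=0) = 1.4937
  Y=1: P(Y=1) = 33/58, P(X|Y=1) = (8/33, 8/11, 0, 1/33) → H(X|Y=1) = 0.9826
H(X|Y) = (25/58)·1.4937 + (33/58)·0.9826 = 1.2029 bits

I(X;Y) = H(X) - H(X|Y) = 1.5715 - 1.2029 = 0.3686 bits

Cross-check via I(X;Y) = H(X) + H(Y) - H(X,Y): computing H(Y) from the column sums and H(X,Y) from the 8 cells in the same way gives H(Y) = 0.9862 bits and H(X,Y) = 2.1891 bits, so
I(X;Y) = 1.5715 + 0.9862 - 2.1891 = 0.3686 bits ✓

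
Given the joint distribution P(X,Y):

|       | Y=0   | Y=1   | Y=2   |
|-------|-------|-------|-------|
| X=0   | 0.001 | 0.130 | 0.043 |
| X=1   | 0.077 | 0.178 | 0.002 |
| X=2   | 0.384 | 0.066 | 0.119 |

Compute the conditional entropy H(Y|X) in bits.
1.0827 bits

H(Y|X) = H(X,Y) - H(X)

H(X,Y) = -Σ_{x,y} P(x,y) log₂ P(x,y). Per-cell terms -P(x,y)·log₂P(x,y):
  X=0: 0.00997, 0.38264, 0.19520
  X=1: 0.28482, 0.44323, 0.01793
  X=2: 0.53024, 0.25881, 0.36545
Sum of the 9 terms: H(X,Y) = 2.4883 bits

Marginal of X (row sums):
  P(X=0) = 0.001 + 0.130 + 0.043 = 0.174
  P(X=1) = 0.077 + 0.178 + 0.002 = 0.257
  P(X=2) = 0.384 + 0.066 + 0.119 = 0.569
H(X) = -[0.174·log₂(0.174) + 0.257·log₂(0.257) + 0.569·log₂(0.569)]
  = 0.43897 + 0.50376 + 0.46288 = 1.4056 bits

H(Y|X) = H(X,Y) - H(X) = 2.4883 - 1.4056 = 1.0827 bits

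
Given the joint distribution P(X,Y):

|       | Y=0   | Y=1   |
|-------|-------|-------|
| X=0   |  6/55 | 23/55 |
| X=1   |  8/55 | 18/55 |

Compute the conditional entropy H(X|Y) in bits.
0.9882 bits

H(X|Y) = H(X,Y) - H(Y)

H(X,Y) = -Σ_{x,y} P(x,y) log₂ P(x,y). Per-cell terms -P(x,y)·log₂P(x,y):
  X=0: 0.34870, 0.52599
  X=1: 0.40456, 0.52738
Sum of the 4 terms: H(X,Y) = 1.8066 bits

Marginal of Y (column sums):
  P(Y=0) = 6/55 + 8/55 = 14/55
  P(Y=1) = 23/55 + 18/55 = 41/55
H(Y) = -[(14/55)·log₂(14/55) + (41/55)·log₂(41/55)]
  = 0.50247 + 0.31593 = 0.8184 bits

H(X|Y) = H(X,Y) - H(Y) = 1.8066 - 0.8184 = 0.9882 bits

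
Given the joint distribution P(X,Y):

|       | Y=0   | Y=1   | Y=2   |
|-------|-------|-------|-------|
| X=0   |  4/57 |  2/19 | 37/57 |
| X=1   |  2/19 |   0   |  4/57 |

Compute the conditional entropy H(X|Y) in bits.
0.5021 bits

H(X|Y) = H(X,Y) - H(Y)

H(X,Y) = -Σ_{x,y} P(x,y) log₂ P(x,y). Per-cell terms -P(x,y)·log₂P(x,y):
  X=0: 0.26897, 0.34189, 0.40469
  X=1: 0.34189, 0.00000, 0.26897
  (cells with P = 0 contribute 0)
Sum of the 6 terms: H(X,Y) = 1.6264 bits

Marginal of Y (column sums):
  P(Y=0) = 4/57 + 2/19 = 10/57
  P(Y=1) = 2/19 + 0 = 2/19
  P(Y=2) = 37/57 + 4/57 = 41/57
H(Y) = -[(10/57)·log₂(10/57) + (2/19)·log₂(2/19) + (41/57)·log₂(41/57)]
  = 0.44052 + 0.34189 + 0.34191 = 1.1243 bits

H(X|Y) = H(X,Y) - H(Y) = 1.6264 - 1.1243 = 0.5021 bits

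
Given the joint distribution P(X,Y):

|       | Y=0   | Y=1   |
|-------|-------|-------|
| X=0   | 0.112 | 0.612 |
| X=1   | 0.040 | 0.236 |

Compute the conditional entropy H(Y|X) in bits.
0.6147 bits

H(Y|X) = H(X,Y) - H(X)

H(X,Y) = -Σ_{x,y} P(x,y) log₂ P(x,y). Per-cell terms -P(x,y)·log₂P(x,y):
  X=0: 0.353744, 0.433539
  X=1: 0.185754, 0.491621
Sum of the 4 terms: H(X,Y) = 1.46466 bits

Marginal of X (row sums):
  P(X=0) = 0.112 + 0.612 = 0.724
  P(X=1) = 0.040 + 0.236 = 0.276
H(X) = -[0.724·log₂(0.724) + 0.276·log₂(0.276)]
  = 0.337339 + 0.512604 = 0.84994 bits

H(Y|X) = H(X,Y) - H(X) = 1.46466 - 0.84994 = 0.6147 bits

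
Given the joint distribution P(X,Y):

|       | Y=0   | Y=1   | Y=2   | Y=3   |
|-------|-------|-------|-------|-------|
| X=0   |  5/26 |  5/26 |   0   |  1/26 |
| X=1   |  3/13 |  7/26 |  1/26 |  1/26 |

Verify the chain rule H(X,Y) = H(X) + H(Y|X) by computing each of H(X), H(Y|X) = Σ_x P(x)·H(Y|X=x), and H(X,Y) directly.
H(X) = 0.9829 bits, H(Y|X) = 1.4722 bits, H(X,Y) = 2.4550 bits

Marginal of X (row sums):
  P(X=0) = 5/26 + 5/26 + 0 + 1/26 = 11/26
  P(X=1) = 3/13 + 7/26 + 1/26 + 1/26 = 15/26
H(X) = -[(11/26)·log₂(11/26) + (15/26)·log₂(15/26)]
  = 0.525042 + 0.457817 = 0.9829 bits

H(Y|X) = Σ_x P(x)·H(Y|X=x):
  X=0: P(X=0) = 11/26, P(Y|X=0) = (5/11, 5/11, 0, 1/11) → H(Y|X=0) = 1.348588
  X=1: P(X=1) = 15/26, P(Y|X=1) = (2/5, 7/15, 1/15, 1/15) → H(Y|X=1) = 1.562807
H(Y|X) = (11/26)·1.348588 + (15/26)·1.562807 = 1.4722 bits

H(X,Y) = -Σ_{x,y} P(x,y) log₂ P(x,y). Per-cell terms -P(x,y)·log₂P(x,y):
  X=0: 0.457406, 0.457406, 0.000000, 0.180786
  X=1: 0.488187, 0.509677, 0.180786, 0.180786
  (cells with P = 0 contribute 0)
Sum of the 8 terms: H(X,Y) = 2.4550 bits

Chain rule check:
  H(X) + H(Y|X) = 0.9829 + 1.4722 = 2.4551 bits
  H(X,Y) = 2.4550 bits
✓ Chain rule verified (Δ = 0.0001 is 4-dp rounding noise: each of the three values was rounded independently).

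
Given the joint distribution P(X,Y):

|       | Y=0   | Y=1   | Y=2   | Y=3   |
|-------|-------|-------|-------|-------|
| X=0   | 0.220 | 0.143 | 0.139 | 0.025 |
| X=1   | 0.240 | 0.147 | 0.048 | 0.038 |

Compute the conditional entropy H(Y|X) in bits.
1.7030 bits

H(Y|X) = H(X,Y) - H(X)

H(X,Y) = -Σ_{x,y} P(x,y) log₂ P(x,y). Per-cell terms -P(x,y)·log₂P(x,y):
  X=0: 0.48057, 0.40125, 0.39571, 0.13305
  X=1: 0.49413, 0.40662, 0.21028, 0.17928
Sum of the 8 terms: H(X,Y) = 2.7009 bits

Marginal of X (row sums):
  P(X=0) = 0.220 + 0.143 + 0.139 + 0.025 = 0.527
  P(X=1) = 0.240 + 0.147 + 0.048 + 0.038 = 0.473
H(X) = -[0.527·log₂(0.527) + 0.473·log₂(0.473)]
  = 0.48701 + 0.51088 = 0.9979 bits

H(Y|X) = H(X,Y) - H(X) = 2.7009 - 0.9979 = 1.7030 bits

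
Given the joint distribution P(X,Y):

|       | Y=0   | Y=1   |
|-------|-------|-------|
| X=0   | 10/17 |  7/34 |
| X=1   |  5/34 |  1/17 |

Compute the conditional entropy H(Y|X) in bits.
0.8333 bits

H(Y|X) = H(X,Y) - H(X)

H(X,Y) = -Σ_{x,y} P(x,y) log₂ P(x,y). Per-cell terms -P(x,y)·log₂P(x,y):
  X=0: 0.450315, 0.469434
  X=1: 0.406696, 0.240439
Sum of the 4 terms: H(X,Y) = 1.56688 bits

Marginal of X (row sums):
  P(X=0) = 10/17 + 7/34 = 27/34
  P(X=1) = 5/34 + 1/17 = 7/34
H(X) = -[(27/34)·log₂(27/34) + (7/34)·log₂(7/34)]
  = 0.264104 + 0.469434 = 0.73354 bits

H(Y|X) = H(X,Y) - H(X) = 1.56688 - 0.73354 = 0.8333 bits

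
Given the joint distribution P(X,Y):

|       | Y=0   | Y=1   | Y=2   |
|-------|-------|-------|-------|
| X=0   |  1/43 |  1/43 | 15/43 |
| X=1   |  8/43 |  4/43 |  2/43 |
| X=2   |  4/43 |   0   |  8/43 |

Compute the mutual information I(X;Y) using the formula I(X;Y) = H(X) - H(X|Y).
0.3793 bits

I(X;Y) = H(X) - H(X|Y)

Marginal of X (row sums):
  P(X=0) = 1/43 + 1/43 + 15/43 = 17/43
  P(X=1) = 8/43 + 4/43 + 2/43 = 14/43
  P(X=2) = 4/43 + 0 + 8/43 = 12/43
H(X) = -[(17/43)·log₂(17/43) + (14/43)·log₂(14/43) + (12/43)·log₂(12/43)]
  = 0.52929 + 0.52709 + 0.51385 = 1.5702 bits

Marginal of Y (column sums):
  P(Y=0) = 1/43 + 8/43 + 4/43 = 13/43
  P(Y=1) = 1/43 + 4/43 + 0 = 5/43
  P(Y=2) = 15/43 + 2/43 + 8/43 = 25/43
H(X|Y) = Σ_y P(y)·H(X|Y=y):
  Y=0: P(Y=0) = 13/43, P(X|Y=0) = (1/13, 8/13, 4/13) → H(X|Y=0) = 1.23890
  Y=1: P(Y=1) = 5/43, P(X|Y=1) = (1/5, 4/5, 0) → H(X|Y=1) = 0.72193
  Y=2: P(Y=2) = 25/43, P(X|Y=2) = (3/5, 2/25, 8/25) → H(X|Y=2) = 1.25972
H(X|Y) = (13/43)·1.23890 + (5/43)·0.72193 + (25/43)·1.25972 = 1.1909 bits

I(X;Y) = H(X) - H(X|Y) = 1.5702 - 1.1909 = 0.3793 bits

Cross-check via I(X;Y) = H(X) + H(Y) - H(X,Y): computing H(Y) from the column sums and H(X,Y) from the 9 cells in the same way gives H(Y) = 1.3376 bits and H(X,Y) = 2.5285 bits, so
I(X;Y) = 1.5702 + 1.3376 - 2.5285 = 0.3793 bits ✓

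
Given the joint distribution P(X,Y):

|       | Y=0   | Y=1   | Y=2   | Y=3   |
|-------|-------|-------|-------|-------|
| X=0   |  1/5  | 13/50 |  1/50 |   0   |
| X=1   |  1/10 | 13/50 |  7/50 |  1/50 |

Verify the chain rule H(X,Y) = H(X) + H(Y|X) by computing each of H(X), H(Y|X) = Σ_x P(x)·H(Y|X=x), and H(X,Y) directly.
H(X) = 0.9988 bits, H(Y|X) = 1.4312 bits, H(X,Y) = 2.4300 bits

Marginal of X (row sums):
  P(X=0) = 1/5 + 13/50 + 1/50 + 0 = 12/25
  P(X=1) = 1/10 + 13/50 + 7/50 + 1/50 = 13/25
H(X) = -[(12/25)·log₂(12/25) + (13/25)·log₂(13/25)]
  = 0.508269 + 0.490577 = 0.9988 bits

H(Y|X) = Σ_x P(x)·H(Y|X=x):
  X=0: P(X=0) = 12/25, P(Y|X=0) = (5/12, 13/24, 1/24, 0) → H(Y|X=0) = 1.196421
  X=1: P(X=1) = 13/25, P(Y|X=1) = (5/26, 1/2, 7/26, 1/26) → H(Y|X=1) = 1.647869
H(Y|X) = (12/25)·1.196421 + (13/25)·1.647869 = 1.4312 bits

H(X,Y) = -Σ_{x,y} P(x,y) log₂ P(x,y). Per-cell terms -P(x,y)·log₂P(x,y):
  X=0: 0.464386, 0.505288, 0.112877, 0.000000
  X=1: 0.332193, 0.505288, 0.397110, 0.112877
  (cells with P = 0 contribute 0)
Sum of the 8 terms: H(X,Y) = 2.4300 bits

Chain rule check:
  H(X) + H(Y|X) = 0.9988 + 1.4312 = 2.4300 bits
  H(X,Y) = 2.4300 bits
✓ Chain rule verified.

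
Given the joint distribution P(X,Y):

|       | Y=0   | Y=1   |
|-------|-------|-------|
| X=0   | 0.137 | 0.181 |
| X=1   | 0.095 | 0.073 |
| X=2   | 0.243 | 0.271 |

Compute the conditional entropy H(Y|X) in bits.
0.9924 bits

H(Y|X) = H(X,Y) - H(X)

H(X,Y) = -Σ_{x,y} P(x,y) log₂ P(x,y). Per-cell terms -P(x,y)·log₂P(x,y):
  X=0: 0.39288, 0.44633
  X=1: 0.32261, 0.27565
  X=2: 0.49596, 0.51047
Sum of the 6 terms: H(X,Y) = 2.4439 bits

Marginal of X (row sums):
  P(X=0) = 0.137 + 0.181 = 0.318
  P(X=1) = 0.095 + 0.073 = 0.168
  P(X=2) = 0.243 + 0.271 = 0.514
H(X) = -[0.318·log₂(0.318) + 0.168·log₂(0.168) + 0.514·log₂(0.514)]
  = 0.52562 + 0.43234 + 0.49352 = 1.4515 bits

H(Y|X) = H(X,Y) - H(X) = 2.4439 - 1.4515 = 0.9924 bits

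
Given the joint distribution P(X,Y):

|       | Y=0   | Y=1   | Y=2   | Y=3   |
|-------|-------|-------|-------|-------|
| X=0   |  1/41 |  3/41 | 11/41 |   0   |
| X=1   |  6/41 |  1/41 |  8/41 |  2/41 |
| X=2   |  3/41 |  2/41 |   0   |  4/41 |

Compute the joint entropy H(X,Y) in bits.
2.9411 bits

H(X,Y) = -Σ_{x,y} P(x,y) log₂ P(x,y). Per-cell terms -P(x,y)·log₂P(x,y):
  X=0: 0.13067, 0.27604, 0.50925, 0.00000
  X=1: 0.40574, 0.13067, 0.46001, 0.21256
  X=2: 0.27604, 0.21256, 0.00000, 0.32757
  (cells with P = 0 contribute 0)
Sum of the 12 terms: H(X,Y) = 2.9411 bits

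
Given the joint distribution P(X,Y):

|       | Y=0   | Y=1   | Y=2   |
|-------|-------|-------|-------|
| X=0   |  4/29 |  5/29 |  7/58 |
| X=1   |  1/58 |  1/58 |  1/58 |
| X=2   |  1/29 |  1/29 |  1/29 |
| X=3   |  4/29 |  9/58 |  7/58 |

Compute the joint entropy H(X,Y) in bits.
3.1847 bits

H(X,Y) = -Σ_{x,y} P(x,y) log₂ P(x,y). Per-cell terms -P(x,y)·log₂P(x,y):
  X=0: 0.3942, 0.4373, 0.3682
  X=1: 0.1010, 0.1010, 0.1010
  X=2: 0.1675, 0.1675, 0.1675
  X=3: 0.3942, 0.4171, 0.3682
Sum of the 12 terms: H(X,Y) = 3.1847 bits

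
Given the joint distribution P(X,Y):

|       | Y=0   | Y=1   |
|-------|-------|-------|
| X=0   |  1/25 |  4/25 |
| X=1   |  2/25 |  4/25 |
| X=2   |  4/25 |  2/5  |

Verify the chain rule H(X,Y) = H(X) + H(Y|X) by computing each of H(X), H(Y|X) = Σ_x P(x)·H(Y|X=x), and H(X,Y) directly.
H(X) = 1.4270 bits, H(Y|X) = 0.8481 bits, H(X,Y) = 2.2751 bits

Marginal of X (row sums):
  P(X=0) = 1/25 + 4/25 = 1/5
  P(X=1) = 2/25 + 4/25 = 6/25
  P(X=2) = 4/25 + 2/5 = 14/25
H(X) = -[(1/5)·log₂(1/5) + (6/25)·log₂(6/25) + (14/25)·log₂(14/25)]
  = 0.46439 + 0.49413 + 0.46844 = 1.4270 bits

H(Y|X) = Σ_x P(x)·H(Y|X=x):
  X=0: P(X=0) = 1/5, P(Y|X=0) = (1/5, 4/5) → H(Y|X=0) = 0.72193
  X=1: P(X=1) = 6/25, P(Y|X=1) = (1/3, 2/3) → H(Y|X=1) = 0.91830
  X=2: P(X=2) = 14/25, P(Y|X=2) = (2/7, 5/7) → H(Y|X=2) = 0.86312
H(Y|X) = (1/5)·0.72193 + (6/25)·0.91830 + (14/25)·0.86312 = 0.8481 bits

H(X,Y) = -Σ_{x,y} P(x,y) log₂ P(x,y). Per-cell terms -P(x,y)·log₂P(x,y):
  X=0: 0.18575, 0.42302
  X=1: 0.29151, 0.42302
  X=2: 0.42302, 0.52877
Sum of the 6 terms: H(X,Y) = 2.2751 bits

Chain rule check:
  H(X) + H(Y|X) = 1.4270 + 0.8481 = 2.2751 bits
  H(X,Y) = 2.2751 bits
✓ Chain rule verified.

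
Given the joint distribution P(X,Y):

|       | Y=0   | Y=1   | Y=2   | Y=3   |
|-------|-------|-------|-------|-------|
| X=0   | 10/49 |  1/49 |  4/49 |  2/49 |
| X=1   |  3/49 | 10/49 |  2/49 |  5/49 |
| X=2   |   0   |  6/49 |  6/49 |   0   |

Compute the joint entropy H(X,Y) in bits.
3.0469 bits

H(X,Y) = -Σ_{x,y} P(x,y) log₂ P(x,y). Per-cell terms -P(x,y)·log₂P(x,y):
  X=0: 0.46791, 0.11459, 0.29508, 0.18836
  X=1: 0.24672, 0.46791, 0.18836, 0.33600
  X=2: 0.00000, 0.37099, 0.37099, 0.00000
  (cells with P = 0 contribute 0)
Sum of the 12 terms: H(X,Y) = 3.0469 bits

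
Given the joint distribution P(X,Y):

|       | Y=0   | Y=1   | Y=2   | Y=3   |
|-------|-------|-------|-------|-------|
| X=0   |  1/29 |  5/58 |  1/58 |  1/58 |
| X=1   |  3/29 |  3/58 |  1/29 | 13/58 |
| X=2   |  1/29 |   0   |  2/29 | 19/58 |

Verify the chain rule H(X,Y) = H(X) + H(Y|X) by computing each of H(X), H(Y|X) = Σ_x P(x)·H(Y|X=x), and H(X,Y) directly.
H(X) = 1.4672 bits, H(Y|X) = 1.3789 bits, H(X,Y) = 2.8461 bits

Marginal of X (row sums):
  P(X=0) = 1/29 + 5/58 + 1/58 + 1/58 = 9/58
  P(X=1) = 3/29 + 3/58 + 1/29 + 13/58 = 12/29
  P(X=2) = 1/29 + 0 + 2/29 + 19/58 = 25/58
H(X) = -[(9/58)·log₂(9/58) + (12/29)·log₂(12/29) + (25/58)·log₂(25/58)]
  = 0.41711 + 0.52677 + 0.52333 = 1.4672 bits

H(Y|X) = Σ_x P(x)·H(Y|X=x):
  X=0: P(X=0) = 9/58, P(Y|X=0) = (2/9, 5/9, 1/9, 1/9) → H(Y|X=0) = 1.65774
  X=1: P(X=1) = 12/29, P(Y|X=1) = (1/4, 1/8, 1/12, 13/24) → H(Y|X=1) = 1.65286
  X=2: P(X=2) = 25/58, P(Y|X=2) = (2/25, 0, 4/25, 19/25) → H(Y|X=2) = 1.01543
H(Y|X) = (9/58)·1.65774 + (12/29)·1.65286 + (25/58)·1.01543 = 1.3789 bits

H(X,Y) = -Σ_{x,y} P(x,y) log₂ P(x,y). Per-cell terms -P(x,y)·log₂P(x,y):
  X=0: 0.16752, 0.30483, 0.10100, 0.10100
  X=1: 0.33859, 0.22102, 0.16752, 0.48359
  X=2: 0.16752, 0.00000, 0.26607, 0.52743
  (cells with P = 0 contribute 0)
Sum of the 12 terms: H(X,Y) = 2.8461 bits

Chain rule check:
  H(X) + H(Y|X) = 1.4672 + 1.3789 = 2.8461 bits
  H(X,Y) = 2.8461 bits
✓ Chain rule verified.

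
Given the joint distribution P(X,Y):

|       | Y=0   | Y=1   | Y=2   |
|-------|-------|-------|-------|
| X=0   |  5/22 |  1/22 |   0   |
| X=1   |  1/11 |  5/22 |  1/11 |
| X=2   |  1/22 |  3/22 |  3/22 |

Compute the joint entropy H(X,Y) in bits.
2.7899 bits

H(X,Y) = -Σ_{x,y} P(x,y) log₂ P(x,y). Per-cell terms -P(x,y)·log₂P(x,y):
  X=0: 0.48580, 0.20270, 0.00000
  X=1: 0.31449, 0.48580, 0.31449
  X=2: 0.20270, 0.39197, 0.39197
  (cells with P = 0 contribute 0)
Sum of the 9 terms: H(X,Y) = 2.7899 bits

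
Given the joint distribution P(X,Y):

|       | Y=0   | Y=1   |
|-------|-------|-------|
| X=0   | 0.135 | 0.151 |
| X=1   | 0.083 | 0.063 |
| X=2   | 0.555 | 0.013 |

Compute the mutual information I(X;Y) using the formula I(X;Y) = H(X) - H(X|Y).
0.2540 bits

I(X;Y) = H(X) - H(X|Y)

Marginal of X (row sums):
  P(X=0) = 0.135 + 0.151 = 0.286
  P(X=1) = 0.083 + 0.063 = 0.146
  P(X=2) = 0.555 + 0.013 = 0.568
H(X) = -[0.286·log₂(0.286) + 0.146·log₂(0.146) + 0.568·log₂(0.568)]
  = 0.5165 + 0.4053 + 0.4635 = 1.3853 bits

Marginal of Y (column sums):
  P(Y=0) = 0.135 + 0.083 + 0.555 = 0.773
  P(Y=1) = 0.151 + 0.063 + 0.013 = 0.227
H(X|Y) = Σ_y P(y)·H(X|Y=y):
  Y=0: P(Y=0) = 0.773, P(X|Y=0) = (135/773, 83/773, 555/773) → H(X|Y=0) = 1.1285
  Y=1: P(Y=1) = 0.227, P(X|Y=1) = (151/227, 63/227, 13/227) → H(X|Y=1) = 1.1408
H(X|Y) = 0.773·1.1285 + 0.227·1.1408 = 1.1313 bits

I(X;Y) = H(X) - H(X|Y) = 1.3853 - 1.1313 = 0.2540 bits

Cross-check via I(X;Y) = H(X) + H(Y) - H(X,Y): computing H(Y) from the column sums and H(X,Y) from the 6 cells in the same way gives H(Y) = 0.7727 bits and H(X,Y) = 1.9040 bits, so
I(X;Y) = 1.3853 + 0.7727 - 1.9040 = 0.2540 bits ✓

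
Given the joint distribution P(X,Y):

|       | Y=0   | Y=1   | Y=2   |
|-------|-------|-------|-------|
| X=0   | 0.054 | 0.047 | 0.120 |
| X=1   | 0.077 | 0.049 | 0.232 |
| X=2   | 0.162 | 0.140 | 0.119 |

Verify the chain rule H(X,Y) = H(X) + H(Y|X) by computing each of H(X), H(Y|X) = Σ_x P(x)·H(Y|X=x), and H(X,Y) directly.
H(X) = 1.5373 bits, H(Y|X) = 1.4395 bits, H(X,Y) = 2.9768 bits

Marginal of X (row sums):
  P(X=0) = 0.054 + 0.047 + 0.120 = 0.221
  P(X=1) = 0.077 + 0.049 + 0.232 = 0.358
  P(X=2) = 0.162 + 0.140 + 0.119 = 0.421
H(X) = -[0.221·log₂(0.221) + 0.358·log₂(0.358) + 0.421·log₂(0.421)]
  = 0.48131 + 0.53054 + 0.52545 = 1.5373 bits

H(Y|X) = Σ_x P(x)·H(Y|X=x):
  X=0: P(X=0) = 0.221, P(Y|X=0) = (54/221, 47/221, 120/221) → H(Y|X=0) = 1.45009
  X=1: P(X=1) = 0.358, P(Y|X=1) = (77/358, 49/358, 116/179) → H(Y|X=1) = 1.27511
  X=2: P(X=2) = 0.421, P(Y|X=2) = (162/421, 140/421, 119/421) → H(Y|X=2) = 1.57364
H(Y|X) = 0.221·1.45009 + 0.358·1.27511 + 0.421·1.57364 = 1.4395 bits

H(X,Y) = -Σ_{x,y} P(x,y) log₂ P(x,y). Per-cell terms -P(x,y)·log₂P(x,y):
  X=0: 0.22739, 0.20733, 0.36707
  X=1: 0.28482, 0.21320, 0.48901
  X=2: 0.42540, 0.39711, 0.36545
Sum of the 9 terms: H(X,Y) = 2.9768 bits

Chain rule check:
  H(X) + H(Y|X) = 1.5373 + 1.4395 = 2.9768 bits
  H(X,Y) = 2.9768 bits
✓ Chain rule verified.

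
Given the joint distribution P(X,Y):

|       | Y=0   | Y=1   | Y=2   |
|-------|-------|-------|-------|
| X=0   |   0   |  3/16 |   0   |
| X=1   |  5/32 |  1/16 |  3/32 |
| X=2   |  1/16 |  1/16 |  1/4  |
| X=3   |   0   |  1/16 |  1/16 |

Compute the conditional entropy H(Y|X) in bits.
1.0586 bits

H(Y|X) = H(X,Y) - H(X)

H(X,Y) = -Σ_{x,y} P(x,y) log₂ P(x,y). Per-cell terms -P(x,y)·log₂P(x,y):
  X=0: 0.00000, 0.45282, 0.00000
  X=1: 0.41845, 0.25000, 0.32016
  X=2: 0.25000, 0.25000, 0.50000
  X=3: 0.00000, 0.25000, 0.25000
  (cells with P = 0 contribute 0)
Sum of the 12 terms: H(X,Y) = 2.94143 bits

Marginal of X (row sums):
  P(X=0) = 0 + 3/16 + 0 = 3/16
  P(X=1) = 5/32 + 1/16 + 3/32 = 5/16
  P(X=2) = 1/16 + 1/16 + 1/4 = 3/8
  P(X=3) = 0 + 1/16 + 1/16 = 1/8
H(X) = -[(3/16)·log₂(3/16) + (5/16)·log₂(5/16) + (3/8)·log₂(3/8) + (1/8)·log₂(1/8)]
  = 0.45282 + 0.52440 + 0.53064 + 0.37500 = 1.88286 bits

H(Y|X) = H(X,Y) - H(X) = 2.94143 - 1.88286 = 1.0586 bits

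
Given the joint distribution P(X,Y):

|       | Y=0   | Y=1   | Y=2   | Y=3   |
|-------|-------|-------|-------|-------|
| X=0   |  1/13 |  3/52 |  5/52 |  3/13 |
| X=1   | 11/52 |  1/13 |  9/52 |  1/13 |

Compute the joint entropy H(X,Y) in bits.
2.8165 bits

H(X,Y) = -Σ_{x,y} P(x,y) log₂ P(x,y). Per-cell terms -P(x,y)·log₂P(x,y):
  X=0: 0.28465, 0.23743, 0.32486, 0.48819
  X=1: 0.47406, 0.28465, 0.43797, 0.28465
Sum of the 8 terms: H(X,Y) = 2.8165 bits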